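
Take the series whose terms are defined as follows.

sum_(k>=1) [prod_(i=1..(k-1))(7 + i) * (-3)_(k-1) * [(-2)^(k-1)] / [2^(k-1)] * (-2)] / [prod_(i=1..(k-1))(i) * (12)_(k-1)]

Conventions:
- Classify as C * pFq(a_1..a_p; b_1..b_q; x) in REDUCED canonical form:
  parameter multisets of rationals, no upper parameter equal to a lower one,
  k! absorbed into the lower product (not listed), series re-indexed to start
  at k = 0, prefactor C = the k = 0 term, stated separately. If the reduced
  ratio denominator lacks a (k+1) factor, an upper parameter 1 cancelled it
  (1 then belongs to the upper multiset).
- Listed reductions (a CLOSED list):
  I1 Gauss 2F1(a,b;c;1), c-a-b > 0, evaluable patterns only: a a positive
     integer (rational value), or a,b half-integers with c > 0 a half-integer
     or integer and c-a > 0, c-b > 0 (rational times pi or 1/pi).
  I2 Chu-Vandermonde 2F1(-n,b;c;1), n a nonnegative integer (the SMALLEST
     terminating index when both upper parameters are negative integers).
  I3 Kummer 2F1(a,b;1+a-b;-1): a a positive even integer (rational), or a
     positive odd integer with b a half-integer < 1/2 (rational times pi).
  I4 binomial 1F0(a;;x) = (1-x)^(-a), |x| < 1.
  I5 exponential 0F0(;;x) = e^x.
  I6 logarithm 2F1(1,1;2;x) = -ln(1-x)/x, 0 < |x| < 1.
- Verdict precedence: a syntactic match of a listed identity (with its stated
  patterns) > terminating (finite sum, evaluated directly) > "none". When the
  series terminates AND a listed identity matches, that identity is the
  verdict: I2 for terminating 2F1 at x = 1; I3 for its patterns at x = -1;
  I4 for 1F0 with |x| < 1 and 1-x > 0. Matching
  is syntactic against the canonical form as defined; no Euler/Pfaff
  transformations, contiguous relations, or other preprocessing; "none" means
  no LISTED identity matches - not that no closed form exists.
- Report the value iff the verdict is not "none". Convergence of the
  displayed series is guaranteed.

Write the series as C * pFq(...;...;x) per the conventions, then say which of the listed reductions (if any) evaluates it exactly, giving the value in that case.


Canonical form: C = -2 times 2F1 with upper {-3, 8}, lower {12}, x = -1. Verdict (x = -1): Kummer's theorem (I3) applies (x = -1; c = 12 equals 1+a-b for upper {-3, 8}: listed pattern). Sum: -66/7.

First insight: t_0 = -2 here, and the running product (C = -2) telescopes to a rising factorial.
Consecutive-term ratio: r(k) = (-1) * (k-3) (k+8) / [(k+12) (k+1)] - rational in k. x = (-1); t_0 = -2; negate the roots.


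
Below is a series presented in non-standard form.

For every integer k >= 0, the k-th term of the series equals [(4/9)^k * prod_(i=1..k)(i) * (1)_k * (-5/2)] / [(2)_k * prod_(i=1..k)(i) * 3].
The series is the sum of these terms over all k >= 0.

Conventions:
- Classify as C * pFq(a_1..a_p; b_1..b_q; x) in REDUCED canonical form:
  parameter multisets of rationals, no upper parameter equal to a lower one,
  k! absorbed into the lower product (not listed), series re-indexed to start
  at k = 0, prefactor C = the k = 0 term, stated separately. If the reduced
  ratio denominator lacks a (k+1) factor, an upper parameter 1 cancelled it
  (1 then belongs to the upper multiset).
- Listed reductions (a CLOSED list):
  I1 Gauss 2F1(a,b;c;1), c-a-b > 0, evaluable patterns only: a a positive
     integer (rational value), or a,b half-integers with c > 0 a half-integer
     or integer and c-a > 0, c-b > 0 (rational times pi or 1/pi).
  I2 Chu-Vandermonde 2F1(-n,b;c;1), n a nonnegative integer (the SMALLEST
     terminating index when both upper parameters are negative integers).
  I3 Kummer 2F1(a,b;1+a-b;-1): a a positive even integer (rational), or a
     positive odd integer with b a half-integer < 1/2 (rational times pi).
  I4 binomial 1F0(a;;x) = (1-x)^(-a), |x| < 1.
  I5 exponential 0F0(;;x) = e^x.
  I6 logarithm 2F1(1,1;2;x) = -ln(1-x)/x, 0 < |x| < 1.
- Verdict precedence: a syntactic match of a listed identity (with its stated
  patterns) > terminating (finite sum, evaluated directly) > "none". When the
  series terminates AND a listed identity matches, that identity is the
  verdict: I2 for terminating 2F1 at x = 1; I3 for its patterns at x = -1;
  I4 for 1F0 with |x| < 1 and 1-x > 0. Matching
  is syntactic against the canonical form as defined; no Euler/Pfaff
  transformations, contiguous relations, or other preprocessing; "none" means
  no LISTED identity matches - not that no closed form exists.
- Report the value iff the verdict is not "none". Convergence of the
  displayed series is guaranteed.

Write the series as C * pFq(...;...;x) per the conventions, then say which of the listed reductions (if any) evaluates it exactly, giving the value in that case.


The series (x = 4/9) is 2F1: upper {1, 1}, lower {2}, prefactor -5/6. Verdict (x = 4/9): the logarithmic series (I6) applies (the logarithm: parameters (1,1;2), x = 4/9). Sum: (15/8) * ln(5/9).

Structural cue: from the first term -5/6: the running product (C = -5/6, x = 4/9) telescopes to a rising factorial.
Step ratio: r(k) = (4/9) * (k+1) (k+1) / [(k+2) (k+1)] - rational; roots negated = parameters, x = (4/9), C = -5/6.


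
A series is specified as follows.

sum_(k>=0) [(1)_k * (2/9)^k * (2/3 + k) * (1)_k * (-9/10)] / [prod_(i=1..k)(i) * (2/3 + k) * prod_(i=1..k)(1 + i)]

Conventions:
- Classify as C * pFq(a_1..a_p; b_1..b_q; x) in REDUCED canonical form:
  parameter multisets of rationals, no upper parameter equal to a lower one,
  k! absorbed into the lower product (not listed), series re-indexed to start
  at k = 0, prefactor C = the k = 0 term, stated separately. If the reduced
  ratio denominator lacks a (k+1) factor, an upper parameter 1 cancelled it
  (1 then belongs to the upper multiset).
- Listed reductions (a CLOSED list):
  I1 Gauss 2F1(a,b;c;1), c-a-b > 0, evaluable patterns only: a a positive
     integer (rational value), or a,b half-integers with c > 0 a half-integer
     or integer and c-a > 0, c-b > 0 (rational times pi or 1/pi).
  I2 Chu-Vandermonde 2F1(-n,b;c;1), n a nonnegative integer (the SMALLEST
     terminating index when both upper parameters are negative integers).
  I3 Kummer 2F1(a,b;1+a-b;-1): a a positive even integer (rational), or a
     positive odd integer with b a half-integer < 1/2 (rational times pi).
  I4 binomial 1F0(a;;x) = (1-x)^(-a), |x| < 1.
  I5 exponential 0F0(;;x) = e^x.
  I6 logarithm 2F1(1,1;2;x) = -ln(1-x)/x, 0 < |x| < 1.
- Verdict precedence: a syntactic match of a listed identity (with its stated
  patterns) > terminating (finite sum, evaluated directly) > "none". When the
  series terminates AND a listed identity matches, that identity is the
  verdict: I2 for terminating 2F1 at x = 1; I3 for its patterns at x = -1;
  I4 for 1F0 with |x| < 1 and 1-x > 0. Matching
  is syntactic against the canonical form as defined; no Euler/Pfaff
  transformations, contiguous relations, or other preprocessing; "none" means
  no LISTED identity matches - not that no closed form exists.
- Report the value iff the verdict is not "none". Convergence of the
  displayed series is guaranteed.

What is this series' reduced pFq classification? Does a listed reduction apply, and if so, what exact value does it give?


First insight: t_0 being -9/10, the lower running product (C = -9/10, x = 2/9) is a rising factorial.
Step ratio: r(k) = (2/9) * (k+1) (k+1) / [(k+2) (k+1)] - rational in k, leading ratio (2/9); with t_0 = -9/10, classification follows.

Canonical form: C = -9/10 times 2F1 with upper {1, 1}, lower {2}, x = 2/9. Verdict: the logarithmic series (I6) fires (the logarithm: parameters (1,1;2), x = 2/9). Sum: (81/20) * ln(7/9).


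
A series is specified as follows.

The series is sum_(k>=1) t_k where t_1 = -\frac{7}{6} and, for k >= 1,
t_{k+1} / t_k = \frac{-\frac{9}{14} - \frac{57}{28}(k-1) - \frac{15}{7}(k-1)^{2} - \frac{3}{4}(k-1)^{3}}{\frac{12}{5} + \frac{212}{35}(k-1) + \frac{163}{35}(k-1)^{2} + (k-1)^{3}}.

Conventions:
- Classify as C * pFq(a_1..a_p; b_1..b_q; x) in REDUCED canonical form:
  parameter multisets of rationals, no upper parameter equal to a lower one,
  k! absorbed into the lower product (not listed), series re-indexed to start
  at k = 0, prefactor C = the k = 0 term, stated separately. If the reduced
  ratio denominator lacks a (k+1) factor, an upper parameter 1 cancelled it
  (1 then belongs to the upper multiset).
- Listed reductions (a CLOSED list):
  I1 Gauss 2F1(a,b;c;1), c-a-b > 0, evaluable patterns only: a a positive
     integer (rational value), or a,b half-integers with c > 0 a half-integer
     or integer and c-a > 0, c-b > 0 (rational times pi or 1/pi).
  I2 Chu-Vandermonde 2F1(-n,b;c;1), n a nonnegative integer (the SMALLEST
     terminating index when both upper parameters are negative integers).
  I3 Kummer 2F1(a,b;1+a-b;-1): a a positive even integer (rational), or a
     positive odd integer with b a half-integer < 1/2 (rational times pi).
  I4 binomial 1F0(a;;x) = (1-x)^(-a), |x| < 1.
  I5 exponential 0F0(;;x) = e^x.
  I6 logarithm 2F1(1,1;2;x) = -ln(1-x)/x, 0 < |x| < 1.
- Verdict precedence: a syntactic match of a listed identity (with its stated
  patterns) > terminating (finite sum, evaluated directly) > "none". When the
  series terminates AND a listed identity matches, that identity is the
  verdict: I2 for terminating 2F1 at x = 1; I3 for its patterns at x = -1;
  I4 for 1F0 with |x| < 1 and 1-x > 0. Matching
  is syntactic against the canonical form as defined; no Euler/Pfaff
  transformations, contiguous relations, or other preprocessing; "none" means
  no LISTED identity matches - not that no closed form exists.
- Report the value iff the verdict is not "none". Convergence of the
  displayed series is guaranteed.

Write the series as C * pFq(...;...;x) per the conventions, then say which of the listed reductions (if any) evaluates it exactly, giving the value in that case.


Prefactor -\frac{7}{6}, argument -\frac{3}{4}: 2F1 with upper {1, 1} over lower {\frac{14}{5}}. Verdict: none here - no I1-I6 shape fits x = -\frac{3}{4} with lower {\frac{14}{5}}.

First insight: t_0 = -\frac{7}{6} here, and the expanded ratio factors over Q; C = -7/6, roots give parameters.
Step ratio: r(k) = -\frac{3}{4} * (k+1) (k+1) / [(k+\frac{14}{5}) (k+1)] - rational; roots negated = parameters, x = -\frac{3}{4}, C = -\frac{7}{6}.


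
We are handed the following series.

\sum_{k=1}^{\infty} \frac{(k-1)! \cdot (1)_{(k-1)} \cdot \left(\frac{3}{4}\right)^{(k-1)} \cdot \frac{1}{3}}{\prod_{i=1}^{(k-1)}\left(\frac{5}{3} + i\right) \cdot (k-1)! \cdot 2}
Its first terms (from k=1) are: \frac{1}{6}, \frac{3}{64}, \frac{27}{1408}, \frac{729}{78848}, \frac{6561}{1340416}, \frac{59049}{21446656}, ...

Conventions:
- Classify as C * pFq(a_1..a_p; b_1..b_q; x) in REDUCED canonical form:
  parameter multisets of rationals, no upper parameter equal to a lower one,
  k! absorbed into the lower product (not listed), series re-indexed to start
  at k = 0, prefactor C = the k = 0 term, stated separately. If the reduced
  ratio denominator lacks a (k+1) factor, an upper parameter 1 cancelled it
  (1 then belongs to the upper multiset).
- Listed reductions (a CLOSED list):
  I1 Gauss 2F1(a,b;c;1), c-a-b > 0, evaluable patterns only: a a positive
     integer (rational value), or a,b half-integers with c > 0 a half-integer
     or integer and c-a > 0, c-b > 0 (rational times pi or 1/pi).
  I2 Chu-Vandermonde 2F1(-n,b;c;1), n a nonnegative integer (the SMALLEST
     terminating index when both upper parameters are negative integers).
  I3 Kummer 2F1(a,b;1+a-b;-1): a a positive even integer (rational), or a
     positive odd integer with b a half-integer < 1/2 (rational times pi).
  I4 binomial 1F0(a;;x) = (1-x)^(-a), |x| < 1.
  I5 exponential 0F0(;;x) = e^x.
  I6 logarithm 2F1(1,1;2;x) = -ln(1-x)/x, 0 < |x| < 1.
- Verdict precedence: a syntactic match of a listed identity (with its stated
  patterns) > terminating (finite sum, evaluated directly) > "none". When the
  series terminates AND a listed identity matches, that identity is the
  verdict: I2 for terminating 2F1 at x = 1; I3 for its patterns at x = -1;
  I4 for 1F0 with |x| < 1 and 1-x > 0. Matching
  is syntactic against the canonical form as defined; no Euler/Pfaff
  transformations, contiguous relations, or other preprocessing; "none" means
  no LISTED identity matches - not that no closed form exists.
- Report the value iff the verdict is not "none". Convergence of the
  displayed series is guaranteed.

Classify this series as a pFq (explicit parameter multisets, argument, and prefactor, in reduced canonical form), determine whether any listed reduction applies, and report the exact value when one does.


x = \frac{3}{4} here; the reduced form reads 2F1, upper {1, 1}, lower {\frac{8}{3}}, C = \frac{1}{6}. Verdict: none - at argument \frac{3}{4} the multisets {1, 1} ; {\frac{8}{3}} match no listed identity.

Key step: t_0 being \frac{1}{6}, the lower running product (C = 1/6) is a rising factorial.
Term ratio: r(k) = \frac{3}{4} * (k+1) (k+1) / [(k+\frac{8}{3}) (k+1)] ; factor over Q: parameters, x = \frac{3}{4}, and C = \frac{1}{6}.


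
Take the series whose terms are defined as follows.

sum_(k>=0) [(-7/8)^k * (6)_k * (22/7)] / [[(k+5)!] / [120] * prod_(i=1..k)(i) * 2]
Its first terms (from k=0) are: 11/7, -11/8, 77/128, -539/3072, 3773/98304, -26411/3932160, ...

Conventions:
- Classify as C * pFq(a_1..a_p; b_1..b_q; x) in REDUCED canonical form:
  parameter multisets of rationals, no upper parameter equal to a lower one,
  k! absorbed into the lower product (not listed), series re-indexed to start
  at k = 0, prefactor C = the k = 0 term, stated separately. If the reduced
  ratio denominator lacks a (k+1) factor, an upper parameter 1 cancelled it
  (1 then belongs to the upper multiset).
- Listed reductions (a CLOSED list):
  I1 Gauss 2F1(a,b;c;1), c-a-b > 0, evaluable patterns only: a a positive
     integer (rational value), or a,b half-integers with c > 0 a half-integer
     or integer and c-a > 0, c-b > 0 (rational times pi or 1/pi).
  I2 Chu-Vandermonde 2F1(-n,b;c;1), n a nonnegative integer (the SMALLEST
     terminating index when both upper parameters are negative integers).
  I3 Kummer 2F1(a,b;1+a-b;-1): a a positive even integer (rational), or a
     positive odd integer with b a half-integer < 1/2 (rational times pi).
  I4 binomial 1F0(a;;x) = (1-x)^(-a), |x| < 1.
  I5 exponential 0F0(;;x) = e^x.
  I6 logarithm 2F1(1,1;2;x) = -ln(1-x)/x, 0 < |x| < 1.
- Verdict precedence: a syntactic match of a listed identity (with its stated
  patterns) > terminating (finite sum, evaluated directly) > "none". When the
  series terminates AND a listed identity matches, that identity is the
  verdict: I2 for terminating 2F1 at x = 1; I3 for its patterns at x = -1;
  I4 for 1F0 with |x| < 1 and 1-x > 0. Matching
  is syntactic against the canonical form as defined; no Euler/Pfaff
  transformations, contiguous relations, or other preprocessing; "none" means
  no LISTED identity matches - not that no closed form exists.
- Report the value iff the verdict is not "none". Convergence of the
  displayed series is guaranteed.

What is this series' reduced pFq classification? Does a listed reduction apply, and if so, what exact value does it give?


Prefactor 11/7, argument -7/8: 0F0 with upper {-} over lower {-}. Verdict at x = -7/8: exponential (I5) matches (the 0F0 exponential series at x = -7/8). Hence: (11/7) * e^(-7/8).

Key observation: t_0 = 11/7 here, and the product of the first k integers (C = 11/7) is k!.
Ratio: r(k) = (-7/8) * 1 / [(k+1)] - rational; roots negated = parameters, x = (-7/8), C = 11/7.


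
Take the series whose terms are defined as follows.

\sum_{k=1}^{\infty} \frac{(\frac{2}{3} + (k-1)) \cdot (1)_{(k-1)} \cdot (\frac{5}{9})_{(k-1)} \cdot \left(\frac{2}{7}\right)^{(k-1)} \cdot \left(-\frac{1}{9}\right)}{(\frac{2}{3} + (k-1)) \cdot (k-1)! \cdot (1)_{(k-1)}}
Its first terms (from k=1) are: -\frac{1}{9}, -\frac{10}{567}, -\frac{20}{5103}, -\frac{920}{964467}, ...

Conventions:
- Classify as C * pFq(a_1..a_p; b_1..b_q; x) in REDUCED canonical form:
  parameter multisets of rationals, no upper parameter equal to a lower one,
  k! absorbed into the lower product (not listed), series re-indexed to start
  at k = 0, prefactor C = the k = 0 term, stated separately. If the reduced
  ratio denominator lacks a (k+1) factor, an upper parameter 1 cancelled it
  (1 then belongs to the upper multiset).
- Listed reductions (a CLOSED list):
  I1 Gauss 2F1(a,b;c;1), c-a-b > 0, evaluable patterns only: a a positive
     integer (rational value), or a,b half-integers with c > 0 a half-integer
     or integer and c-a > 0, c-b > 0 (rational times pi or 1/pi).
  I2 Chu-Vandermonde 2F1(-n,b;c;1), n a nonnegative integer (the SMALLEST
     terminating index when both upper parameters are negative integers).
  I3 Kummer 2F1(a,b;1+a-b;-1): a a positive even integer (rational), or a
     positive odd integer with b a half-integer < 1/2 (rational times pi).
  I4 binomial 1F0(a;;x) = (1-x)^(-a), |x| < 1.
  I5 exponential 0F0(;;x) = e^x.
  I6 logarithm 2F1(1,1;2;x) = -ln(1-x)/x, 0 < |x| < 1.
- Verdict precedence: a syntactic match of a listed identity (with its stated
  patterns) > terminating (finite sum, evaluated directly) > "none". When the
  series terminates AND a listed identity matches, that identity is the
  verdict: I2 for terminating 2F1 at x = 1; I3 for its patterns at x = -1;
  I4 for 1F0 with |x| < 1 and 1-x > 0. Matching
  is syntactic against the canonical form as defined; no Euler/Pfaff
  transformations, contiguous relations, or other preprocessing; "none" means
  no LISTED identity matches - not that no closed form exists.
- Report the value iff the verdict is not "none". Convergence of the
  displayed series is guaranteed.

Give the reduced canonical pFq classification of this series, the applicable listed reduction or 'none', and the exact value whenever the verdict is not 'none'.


Reduced: x = \frac{2}{7}, 1F0, upper = {\frac{5}{9}}, lower = {-}, C = -\frac{1}{9}. Verdict (x = \frac{2}{7}): binomial (I4) applies (the 1F0 binomial series: exponent -5/9, x = \frac{2}{7}). Exact value: \left(-\frac{1}{9}\right) \cdot \left(\frac{5}{7}\right)^{-\frac{5}{9}}.

Key step: with t_0 = -\frac{1}{9}, the parameter 1 appears in both the upper and lower lists and cancels (alongside the other common factor).
Adjacent-term ratio: r(k) = \frac{2}{7} * (k+\frac{5}{9}) / [(k+1)] - rational in k, leading ratio \frac{2}{7}; with t_0 = -\frac{1}{9}, classification follows.


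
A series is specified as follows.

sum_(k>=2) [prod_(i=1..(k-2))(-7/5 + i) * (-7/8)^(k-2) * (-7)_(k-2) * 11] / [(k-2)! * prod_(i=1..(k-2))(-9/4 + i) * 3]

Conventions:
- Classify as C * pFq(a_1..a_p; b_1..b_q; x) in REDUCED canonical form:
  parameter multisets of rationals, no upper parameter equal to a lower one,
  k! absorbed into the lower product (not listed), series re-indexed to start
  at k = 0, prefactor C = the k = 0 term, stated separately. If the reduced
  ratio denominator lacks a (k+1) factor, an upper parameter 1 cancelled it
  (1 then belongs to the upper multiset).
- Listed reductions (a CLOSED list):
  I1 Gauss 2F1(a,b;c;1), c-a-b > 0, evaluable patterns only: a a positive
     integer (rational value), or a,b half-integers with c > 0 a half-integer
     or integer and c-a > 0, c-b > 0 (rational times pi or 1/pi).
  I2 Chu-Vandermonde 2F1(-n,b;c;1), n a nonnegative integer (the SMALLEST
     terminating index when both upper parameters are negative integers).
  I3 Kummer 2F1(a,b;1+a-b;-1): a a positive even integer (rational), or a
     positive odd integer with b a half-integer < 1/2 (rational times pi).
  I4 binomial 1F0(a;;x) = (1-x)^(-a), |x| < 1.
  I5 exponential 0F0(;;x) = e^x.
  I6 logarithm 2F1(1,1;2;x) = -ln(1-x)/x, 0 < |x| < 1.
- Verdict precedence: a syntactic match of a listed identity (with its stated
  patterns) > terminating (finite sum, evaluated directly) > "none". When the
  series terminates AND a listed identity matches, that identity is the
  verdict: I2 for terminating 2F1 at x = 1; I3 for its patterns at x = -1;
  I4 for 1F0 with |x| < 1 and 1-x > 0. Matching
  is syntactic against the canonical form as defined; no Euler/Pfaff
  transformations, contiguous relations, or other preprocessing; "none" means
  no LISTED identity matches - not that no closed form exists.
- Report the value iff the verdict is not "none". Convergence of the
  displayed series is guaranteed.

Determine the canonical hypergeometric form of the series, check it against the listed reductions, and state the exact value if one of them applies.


Canonical form: C = 11/3 times 2F1 with upper {-7, -2/5}, lower {-5/4}, x = -7/8. Verdict: terminating - no listed pattern fits, but -7 in the upper list cuts the series at k = 7; direct evaluation. Sum: -19887305342/37109375.

Key observation: t_0 being 11/3, the constant factors (prefactor 11/3) combine into one prefactor.
Term ratio: r(k) = (-7/8) * (k-7) (k-2/5) / [(k-5/4) (k+1)] ; factor over Q: parameters, x = (-7/8), and C = 11/3.


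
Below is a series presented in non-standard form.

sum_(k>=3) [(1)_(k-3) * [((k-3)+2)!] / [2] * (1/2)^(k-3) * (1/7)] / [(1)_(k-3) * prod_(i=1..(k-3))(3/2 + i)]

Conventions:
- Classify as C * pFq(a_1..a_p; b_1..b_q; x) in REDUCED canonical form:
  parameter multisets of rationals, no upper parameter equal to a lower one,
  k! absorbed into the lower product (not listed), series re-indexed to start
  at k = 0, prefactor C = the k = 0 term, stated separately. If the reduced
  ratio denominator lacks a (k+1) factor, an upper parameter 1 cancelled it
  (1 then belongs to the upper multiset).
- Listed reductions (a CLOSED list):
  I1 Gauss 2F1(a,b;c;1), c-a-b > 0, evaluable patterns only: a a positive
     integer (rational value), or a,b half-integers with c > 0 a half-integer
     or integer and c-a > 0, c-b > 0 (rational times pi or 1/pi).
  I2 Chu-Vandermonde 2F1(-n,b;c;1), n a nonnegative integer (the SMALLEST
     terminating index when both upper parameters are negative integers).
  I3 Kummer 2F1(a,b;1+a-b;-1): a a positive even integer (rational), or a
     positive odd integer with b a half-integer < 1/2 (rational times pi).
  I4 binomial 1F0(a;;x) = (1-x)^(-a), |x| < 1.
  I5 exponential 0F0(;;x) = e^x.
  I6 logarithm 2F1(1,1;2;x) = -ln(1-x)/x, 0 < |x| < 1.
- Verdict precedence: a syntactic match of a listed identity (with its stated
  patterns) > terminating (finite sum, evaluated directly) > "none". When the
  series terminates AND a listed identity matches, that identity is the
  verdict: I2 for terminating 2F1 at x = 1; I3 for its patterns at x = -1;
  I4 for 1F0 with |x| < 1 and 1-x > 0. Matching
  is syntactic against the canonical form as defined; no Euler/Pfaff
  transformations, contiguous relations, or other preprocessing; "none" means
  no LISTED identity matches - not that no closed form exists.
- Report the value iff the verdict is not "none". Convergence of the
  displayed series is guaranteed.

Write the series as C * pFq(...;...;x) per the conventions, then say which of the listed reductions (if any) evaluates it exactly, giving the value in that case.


Canonical form: C = 1/7 times 2F1 with upper {1, 3}, lower {5/2}, x = 1/2. Verdict: none (x = 1/2): each listed identity misses the multisets {1, 3} ; {5/2}.

Structural cue: t_0 = 1/7 here, and the lower running product (C = 1/7, x = 1/2) is a rising factorial.
Term ratio: r(k) = (1/2) * (k+1) (k+3) / [(k+5/2) (k+1)] - rational in k, leading ratio (1/2); with t_0 = 1/7, classification follows.


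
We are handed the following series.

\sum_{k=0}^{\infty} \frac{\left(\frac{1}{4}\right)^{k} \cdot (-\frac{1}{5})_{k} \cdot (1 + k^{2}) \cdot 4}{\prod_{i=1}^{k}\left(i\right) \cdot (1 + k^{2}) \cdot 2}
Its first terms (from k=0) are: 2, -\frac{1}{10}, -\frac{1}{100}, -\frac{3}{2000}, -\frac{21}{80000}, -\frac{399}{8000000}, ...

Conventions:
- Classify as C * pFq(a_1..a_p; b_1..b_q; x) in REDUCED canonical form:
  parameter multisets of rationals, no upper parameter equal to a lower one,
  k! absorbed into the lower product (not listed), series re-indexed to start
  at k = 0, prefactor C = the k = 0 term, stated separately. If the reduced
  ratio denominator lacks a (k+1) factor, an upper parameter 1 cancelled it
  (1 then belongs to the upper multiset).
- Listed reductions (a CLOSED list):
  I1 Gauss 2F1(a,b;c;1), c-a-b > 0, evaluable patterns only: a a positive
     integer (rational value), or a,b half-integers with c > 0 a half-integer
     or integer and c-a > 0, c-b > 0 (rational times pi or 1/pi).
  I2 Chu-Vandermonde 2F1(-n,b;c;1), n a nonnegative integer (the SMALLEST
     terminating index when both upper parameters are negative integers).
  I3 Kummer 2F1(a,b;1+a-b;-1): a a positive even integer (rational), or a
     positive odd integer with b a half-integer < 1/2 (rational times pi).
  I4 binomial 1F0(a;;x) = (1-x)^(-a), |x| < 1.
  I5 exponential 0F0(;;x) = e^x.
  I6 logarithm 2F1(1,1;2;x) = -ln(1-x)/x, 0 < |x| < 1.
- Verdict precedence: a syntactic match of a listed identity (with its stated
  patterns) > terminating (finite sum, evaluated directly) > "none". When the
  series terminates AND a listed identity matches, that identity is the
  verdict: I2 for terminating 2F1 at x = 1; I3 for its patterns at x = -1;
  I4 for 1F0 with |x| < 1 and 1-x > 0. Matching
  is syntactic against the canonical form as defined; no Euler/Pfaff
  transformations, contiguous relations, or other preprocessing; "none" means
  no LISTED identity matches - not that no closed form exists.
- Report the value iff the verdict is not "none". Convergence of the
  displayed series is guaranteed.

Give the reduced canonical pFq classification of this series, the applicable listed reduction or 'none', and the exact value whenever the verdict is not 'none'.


Key step: with t_0 = 2, k^2 + 1 divides numerator and denominator alike; C = 2 after cancelling.
Ratio: r(k) = \frac{1}{4} * (k-\frac{1}{5}) / [(k+1)] ; factor over Q: parameters, x = \frac{1}{4}, and C = 2.

Classification (C = 2): 1F0 with upper {-\frac{1}{5}}, lower {-}, argument x = \frac{1}{4}. Verdict: this is binomial (I4) (the 1F0 binomial series: exponent 1/5, x = \frac{1}{4}). Hence: 2 \cdot \left(\frac{3}{4}\right)^{\frac{1}{5}}.


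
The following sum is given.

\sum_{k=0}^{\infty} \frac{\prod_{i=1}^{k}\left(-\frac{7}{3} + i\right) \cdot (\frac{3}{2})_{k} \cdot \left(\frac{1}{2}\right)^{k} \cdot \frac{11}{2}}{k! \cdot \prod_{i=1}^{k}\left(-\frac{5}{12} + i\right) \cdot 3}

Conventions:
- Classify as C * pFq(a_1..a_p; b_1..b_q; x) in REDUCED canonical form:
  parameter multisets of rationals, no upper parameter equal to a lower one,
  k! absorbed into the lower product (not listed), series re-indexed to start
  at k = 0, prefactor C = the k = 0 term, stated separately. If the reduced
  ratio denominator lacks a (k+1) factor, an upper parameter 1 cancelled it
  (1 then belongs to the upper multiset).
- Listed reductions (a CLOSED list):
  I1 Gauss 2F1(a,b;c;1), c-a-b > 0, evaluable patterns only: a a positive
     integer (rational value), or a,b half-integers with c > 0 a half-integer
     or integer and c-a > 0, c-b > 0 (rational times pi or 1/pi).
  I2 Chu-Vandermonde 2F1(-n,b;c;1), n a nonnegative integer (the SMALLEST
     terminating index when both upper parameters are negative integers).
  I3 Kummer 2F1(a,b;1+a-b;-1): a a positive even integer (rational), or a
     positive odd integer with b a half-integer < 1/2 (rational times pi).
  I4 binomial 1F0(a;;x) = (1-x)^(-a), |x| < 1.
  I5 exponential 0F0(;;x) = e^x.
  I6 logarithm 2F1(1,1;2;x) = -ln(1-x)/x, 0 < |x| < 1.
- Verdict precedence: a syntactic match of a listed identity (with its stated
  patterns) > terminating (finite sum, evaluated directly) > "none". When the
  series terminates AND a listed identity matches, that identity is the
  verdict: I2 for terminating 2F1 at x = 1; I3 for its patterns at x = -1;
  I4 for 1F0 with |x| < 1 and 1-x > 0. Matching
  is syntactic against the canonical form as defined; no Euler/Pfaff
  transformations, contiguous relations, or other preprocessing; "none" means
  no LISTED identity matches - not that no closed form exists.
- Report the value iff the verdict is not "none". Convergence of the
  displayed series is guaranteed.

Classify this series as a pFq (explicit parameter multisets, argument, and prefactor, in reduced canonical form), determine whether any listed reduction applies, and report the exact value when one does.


Prefactor \frac{11}{6}, argument \frac{1}{2}: 2F1 with upper {-\frac{4}{3}, \frac{3}{2}} over lower {\frac{7}{12}}. Verdict: no listed reduction: x = \frac{1}{2} and upper {-\frac{4}{3}, \frac{3}{2}} fail every I1-I6 pattern.

Key observation: x = \frac{1}{2} and the running product (C = 11/6, x = 1/2) telescopes to a rising factorial.
Ratio: r(k) = \frac{1}{2} * (k-\frac{4}{3}) (k+\frac{3}{2}) / [(k+\frac{7}{12}) (k+1)] - rational in k, leading ratio \frac{1}{2}; with t_0 = \frac{11}{6}, classification follows.


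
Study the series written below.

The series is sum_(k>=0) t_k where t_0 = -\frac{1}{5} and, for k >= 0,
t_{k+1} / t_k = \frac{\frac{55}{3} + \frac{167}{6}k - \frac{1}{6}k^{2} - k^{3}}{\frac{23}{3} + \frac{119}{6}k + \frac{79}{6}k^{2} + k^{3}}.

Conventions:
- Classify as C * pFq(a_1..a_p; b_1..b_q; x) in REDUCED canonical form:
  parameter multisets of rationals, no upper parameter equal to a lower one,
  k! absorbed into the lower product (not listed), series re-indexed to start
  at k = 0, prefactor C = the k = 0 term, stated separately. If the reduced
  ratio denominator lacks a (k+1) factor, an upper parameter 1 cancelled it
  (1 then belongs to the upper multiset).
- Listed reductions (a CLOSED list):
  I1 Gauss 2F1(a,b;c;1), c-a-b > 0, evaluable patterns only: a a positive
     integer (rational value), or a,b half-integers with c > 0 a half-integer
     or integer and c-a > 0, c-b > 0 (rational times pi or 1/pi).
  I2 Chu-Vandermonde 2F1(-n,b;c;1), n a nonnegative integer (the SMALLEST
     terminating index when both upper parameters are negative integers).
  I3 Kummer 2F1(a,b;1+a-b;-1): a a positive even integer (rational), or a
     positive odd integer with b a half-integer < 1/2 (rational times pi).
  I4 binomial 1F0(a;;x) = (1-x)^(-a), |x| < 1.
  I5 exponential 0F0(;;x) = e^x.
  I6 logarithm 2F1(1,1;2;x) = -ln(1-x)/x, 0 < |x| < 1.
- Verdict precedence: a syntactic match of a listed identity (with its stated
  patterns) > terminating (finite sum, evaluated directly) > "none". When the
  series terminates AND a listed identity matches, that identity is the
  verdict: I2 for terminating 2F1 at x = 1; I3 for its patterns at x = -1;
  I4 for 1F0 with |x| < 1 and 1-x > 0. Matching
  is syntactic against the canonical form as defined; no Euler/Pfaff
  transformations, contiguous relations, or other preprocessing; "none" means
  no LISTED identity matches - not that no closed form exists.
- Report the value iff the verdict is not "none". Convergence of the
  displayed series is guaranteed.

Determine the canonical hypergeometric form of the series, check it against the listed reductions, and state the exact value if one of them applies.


With C = -\frac{1}{5}: the canonical form is 2F1(-\frac{11}{2}, 5; \frac{23}{2}; -1). Verdict: this is the Kummer evaluation I3 (x = -1; c = \frac{23}{2} equals 1+a-b for upper {-\frac{11}{2}, 5}: listed pattern). Exact value: \left(-\frac{8729721}{16777216}\right) \cdot \pi.

The tell: t_0 being -\frac{1}{5}, cancel k + 2/3 from the displayed ratio first; then C = -1/5, x = -1.
Step ratio: r(k) = -1 * (k-\frac{11}{2}) (k+5) / [(k+\frac{23}{2}) (k+1)] - poly over poly, x = -1 from leading terms; C = -\frac{1}{5} at k = 0.


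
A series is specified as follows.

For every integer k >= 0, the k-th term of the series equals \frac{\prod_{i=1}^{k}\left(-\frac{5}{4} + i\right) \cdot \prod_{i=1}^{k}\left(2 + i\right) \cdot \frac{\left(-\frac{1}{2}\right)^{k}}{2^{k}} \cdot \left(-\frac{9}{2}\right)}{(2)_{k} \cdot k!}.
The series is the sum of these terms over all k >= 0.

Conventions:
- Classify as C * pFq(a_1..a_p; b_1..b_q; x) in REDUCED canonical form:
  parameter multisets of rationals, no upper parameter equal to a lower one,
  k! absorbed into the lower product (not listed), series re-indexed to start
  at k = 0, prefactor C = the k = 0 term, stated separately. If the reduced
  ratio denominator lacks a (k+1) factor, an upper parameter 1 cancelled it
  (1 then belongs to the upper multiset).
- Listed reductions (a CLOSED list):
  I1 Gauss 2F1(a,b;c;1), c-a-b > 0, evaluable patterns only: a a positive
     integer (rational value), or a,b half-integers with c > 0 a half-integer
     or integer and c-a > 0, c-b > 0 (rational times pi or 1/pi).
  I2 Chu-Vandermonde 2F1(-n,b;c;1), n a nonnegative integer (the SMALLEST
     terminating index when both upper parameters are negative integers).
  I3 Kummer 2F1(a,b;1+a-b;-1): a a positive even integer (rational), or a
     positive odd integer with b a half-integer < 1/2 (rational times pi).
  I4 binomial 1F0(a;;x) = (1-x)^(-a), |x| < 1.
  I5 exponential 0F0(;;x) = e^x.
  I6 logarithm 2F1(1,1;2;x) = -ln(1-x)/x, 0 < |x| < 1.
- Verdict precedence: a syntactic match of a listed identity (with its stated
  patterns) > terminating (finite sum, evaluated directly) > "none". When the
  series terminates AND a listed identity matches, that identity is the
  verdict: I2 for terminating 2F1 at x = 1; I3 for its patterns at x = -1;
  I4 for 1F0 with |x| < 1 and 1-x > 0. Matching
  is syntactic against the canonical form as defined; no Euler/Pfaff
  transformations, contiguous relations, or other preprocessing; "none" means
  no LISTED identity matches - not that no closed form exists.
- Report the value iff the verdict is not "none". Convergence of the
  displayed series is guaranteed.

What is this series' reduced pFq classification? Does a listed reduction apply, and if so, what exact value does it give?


With C = -\frac{9}{2}: the canonical form is 2F1(-\frac{1}{4}, 3; 2; -\frac{1}{4}). Verdict: none. A 2F1 with upper {-\frac{1}{4}, 3} fits none of I1-I6 at x = -\frac{1}{4}; the sum runs forever.

First insight: t_0 = -\frac{9}{2} here, and the running product (C = -9/2) telescopes to a rising factorial.
Adjacent-term ratio: r(k) = -\frac{1}{4} * (k-\frac{1}{4}) (k+3) / [(k+2) (k+1)] ; factor over Q: parameters, x = -\frac{1}{4}, and C = -\frac{9}{2}.


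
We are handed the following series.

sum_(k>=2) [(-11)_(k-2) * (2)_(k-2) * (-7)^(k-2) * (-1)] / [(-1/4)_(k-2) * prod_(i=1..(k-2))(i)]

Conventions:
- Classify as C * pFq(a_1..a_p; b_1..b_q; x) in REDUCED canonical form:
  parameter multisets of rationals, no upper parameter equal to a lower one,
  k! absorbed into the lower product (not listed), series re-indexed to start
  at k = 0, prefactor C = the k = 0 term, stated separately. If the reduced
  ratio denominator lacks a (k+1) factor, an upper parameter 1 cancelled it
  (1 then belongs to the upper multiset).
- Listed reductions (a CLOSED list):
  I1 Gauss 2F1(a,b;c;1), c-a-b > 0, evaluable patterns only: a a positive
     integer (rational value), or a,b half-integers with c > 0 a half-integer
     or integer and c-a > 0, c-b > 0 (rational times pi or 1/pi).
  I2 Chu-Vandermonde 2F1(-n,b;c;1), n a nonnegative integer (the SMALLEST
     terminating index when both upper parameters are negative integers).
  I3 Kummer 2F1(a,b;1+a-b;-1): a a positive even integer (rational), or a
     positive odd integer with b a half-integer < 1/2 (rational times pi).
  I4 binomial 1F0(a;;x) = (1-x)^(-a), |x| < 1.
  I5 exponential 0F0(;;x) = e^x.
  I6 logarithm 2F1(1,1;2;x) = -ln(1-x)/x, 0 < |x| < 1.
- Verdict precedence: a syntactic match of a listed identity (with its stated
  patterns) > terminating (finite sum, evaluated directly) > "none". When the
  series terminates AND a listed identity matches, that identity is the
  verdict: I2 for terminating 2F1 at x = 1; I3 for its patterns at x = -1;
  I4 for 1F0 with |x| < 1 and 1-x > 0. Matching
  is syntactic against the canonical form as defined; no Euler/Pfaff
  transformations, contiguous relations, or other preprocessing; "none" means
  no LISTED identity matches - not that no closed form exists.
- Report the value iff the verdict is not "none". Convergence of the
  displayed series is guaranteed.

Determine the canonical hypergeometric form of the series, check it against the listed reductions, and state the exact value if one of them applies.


Classification (C = -1): 2F1 with upper {-11, 2}, lower {-1/4}, argument x = -7. Verdict: terminating - no listed pattern fits, but -11 in the upper list cuts the series at k = 11; direct evaluation. Exact value: 174229535630533085/22971.

Key observation: from the first term -1: the product of the first k integers (C = -1) is k!.
Term ratio: r(k) = (-7) * (k-11) (k+2) / [(k-1/4) (k+1)] ; factor over Q: parameters, x = (-7), and C = -1.


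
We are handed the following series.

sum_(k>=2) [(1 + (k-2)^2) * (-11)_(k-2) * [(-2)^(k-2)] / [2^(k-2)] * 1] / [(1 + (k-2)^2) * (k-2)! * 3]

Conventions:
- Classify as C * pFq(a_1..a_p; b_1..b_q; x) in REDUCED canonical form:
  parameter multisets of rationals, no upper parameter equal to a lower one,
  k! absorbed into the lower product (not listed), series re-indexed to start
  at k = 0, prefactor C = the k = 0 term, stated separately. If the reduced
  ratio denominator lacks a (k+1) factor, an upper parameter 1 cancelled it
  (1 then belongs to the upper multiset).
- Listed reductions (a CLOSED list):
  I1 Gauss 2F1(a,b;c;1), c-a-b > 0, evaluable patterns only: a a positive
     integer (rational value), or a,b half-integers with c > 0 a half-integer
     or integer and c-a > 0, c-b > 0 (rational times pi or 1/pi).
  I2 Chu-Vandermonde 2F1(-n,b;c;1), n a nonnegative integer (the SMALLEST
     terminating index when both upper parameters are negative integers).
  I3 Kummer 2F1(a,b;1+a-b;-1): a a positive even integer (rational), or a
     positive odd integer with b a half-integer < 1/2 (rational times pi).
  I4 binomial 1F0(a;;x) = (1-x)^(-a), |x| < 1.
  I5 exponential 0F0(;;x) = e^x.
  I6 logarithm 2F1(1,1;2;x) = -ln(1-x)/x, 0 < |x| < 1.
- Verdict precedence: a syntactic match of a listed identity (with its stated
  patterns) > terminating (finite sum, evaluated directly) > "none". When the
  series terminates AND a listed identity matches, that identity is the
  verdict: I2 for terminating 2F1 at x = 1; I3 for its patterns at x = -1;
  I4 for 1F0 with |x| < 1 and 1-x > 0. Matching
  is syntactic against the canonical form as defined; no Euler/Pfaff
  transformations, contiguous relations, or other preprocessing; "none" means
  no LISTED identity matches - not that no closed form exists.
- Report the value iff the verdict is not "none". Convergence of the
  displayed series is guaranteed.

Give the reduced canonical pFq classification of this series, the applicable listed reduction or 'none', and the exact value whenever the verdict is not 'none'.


This is 1/3 * 1F0(-11; -; -1) in reduced canonical form. Verdict: terminating (-11 upstairs). 12 nonzero terms in all; added directly. Sum: 2048/3.

Key step: x = (-1) and the two k-th powers (C = 1/3, x = -1) combine into one argument.
Ratio: r(k) = (-1) * (k-11) / [(k+1)] - poly over poly, x = (-1) from leading terms; C = 1/3 at k = 0.


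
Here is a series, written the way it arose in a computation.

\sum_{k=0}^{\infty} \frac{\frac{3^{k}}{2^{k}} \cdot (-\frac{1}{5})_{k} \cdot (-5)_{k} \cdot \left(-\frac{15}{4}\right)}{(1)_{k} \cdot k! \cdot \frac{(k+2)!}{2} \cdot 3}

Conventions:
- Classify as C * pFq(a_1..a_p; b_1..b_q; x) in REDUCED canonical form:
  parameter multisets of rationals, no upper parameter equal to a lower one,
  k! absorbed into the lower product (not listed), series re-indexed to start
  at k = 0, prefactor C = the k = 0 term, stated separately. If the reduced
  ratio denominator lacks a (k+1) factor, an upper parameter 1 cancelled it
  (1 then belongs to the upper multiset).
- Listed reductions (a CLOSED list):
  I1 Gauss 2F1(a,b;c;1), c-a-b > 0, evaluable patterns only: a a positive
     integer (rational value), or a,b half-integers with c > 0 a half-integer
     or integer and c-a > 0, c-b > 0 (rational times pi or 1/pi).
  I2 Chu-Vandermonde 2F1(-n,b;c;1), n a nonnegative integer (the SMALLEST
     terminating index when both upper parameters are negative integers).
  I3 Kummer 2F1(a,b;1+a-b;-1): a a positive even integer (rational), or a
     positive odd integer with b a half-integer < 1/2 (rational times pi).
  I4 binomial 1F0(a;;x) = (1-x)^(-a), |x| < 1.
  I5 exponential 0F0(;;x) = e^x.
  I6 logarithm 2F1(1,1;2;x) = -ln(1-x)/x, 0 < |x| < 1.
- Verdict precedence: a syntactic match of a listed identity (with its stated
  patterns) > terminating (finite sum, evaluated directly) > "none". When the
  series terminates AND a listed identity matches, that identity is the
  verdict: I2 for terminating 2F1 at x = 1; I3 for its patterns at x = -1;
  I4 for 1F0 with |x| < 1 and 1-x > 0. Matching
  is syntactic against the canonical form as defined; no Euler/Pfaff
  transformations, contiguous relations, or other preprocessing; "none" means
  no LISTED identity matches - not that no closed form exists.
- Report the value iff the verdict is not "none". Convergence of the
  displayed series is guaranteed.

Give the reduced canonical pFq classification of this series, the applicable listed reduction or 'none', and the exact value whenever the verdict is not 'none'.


Reduced: x = \frac{3}{2}, 2F2, upper = {-5, -\frac{1}{5}}, lower = {1, 3}, C = -\frac{5}{4}. Verdict: terminating - the sum ends at index 5 because -5 is a negative integer; exact evaluation follows. Its exact value is -\frac{27494289}{16000000}.

Key observation: t_0 = -\frac{5}{4} here, and the denominator's factorial ratio (C = -5/4, x = 3/2) is a lower Pochhammer.
Adjacent-term ratio: r(k) = \frac{3}{2} * (k-5) (k-\frac{1}{5}) / [(k+1) (k+3) (k+1)] ; factor over Q: parameters, x = \frac{3}{2}, and C = -\frac{5}{4}.
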